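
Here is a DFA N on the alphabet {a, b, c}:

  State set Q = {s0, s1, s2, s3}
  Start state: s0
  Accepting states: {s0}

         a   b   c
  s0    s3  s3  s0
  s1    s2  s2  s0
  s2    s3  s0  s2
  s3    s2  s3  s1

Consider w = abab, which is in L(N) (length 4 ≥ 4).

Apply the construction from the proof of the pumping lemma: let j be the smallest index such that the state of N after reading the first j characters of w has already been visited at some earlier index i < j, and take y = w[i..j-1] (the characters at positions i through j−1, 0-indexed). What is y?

b

Run of N on w = a b a b:
  step 0: s0  (start)
  step 1: s3  (read a: s0→s3)
  step 2: s3  (read b: s3→s3)   ← first repeat (s3 seen earlier)
  step 3: s2  (read a: s3→s2)
  step 4: s0  (read b: s2→s0)

So i = 1, j = 2, giving x = w[0:1] = a, y = w[1:2] = b, z = w[2:4] = ab.
Check: |xy| = 2 ≤ 4 and |y| = 1 ≥ 1. Reading y takes N from s3 back to s3, so every xyⁱz is accepted.
With |Q| = 4, pigeonhole forces a state repeat no later than step 4; the substring read between the first and second visits to that state can be pumped.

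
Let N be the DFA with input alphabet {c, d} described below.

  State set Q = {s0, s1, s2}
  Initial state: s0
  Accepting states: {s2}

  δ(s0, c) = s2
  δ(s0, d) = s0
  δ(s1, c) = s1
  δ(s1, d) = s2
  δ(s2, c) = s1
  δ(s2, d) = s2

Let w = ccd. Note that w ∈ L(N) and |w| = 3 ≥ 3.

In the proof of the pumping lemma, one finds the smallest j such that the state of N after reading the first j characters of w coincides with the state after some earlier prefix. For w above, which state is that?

s2

State sequence: s0 -c-> s2 -c-> s1 -d-> s2
First repeat at step 3: s2 was already visited.

The earliest repeat is at step j = 3: N is in s2, which it already visited at step i = 1.
With |Q| = 3, pigeonhole forces a state repeat no later than step 3; the substring read between the first and second visits to that state can be pumped.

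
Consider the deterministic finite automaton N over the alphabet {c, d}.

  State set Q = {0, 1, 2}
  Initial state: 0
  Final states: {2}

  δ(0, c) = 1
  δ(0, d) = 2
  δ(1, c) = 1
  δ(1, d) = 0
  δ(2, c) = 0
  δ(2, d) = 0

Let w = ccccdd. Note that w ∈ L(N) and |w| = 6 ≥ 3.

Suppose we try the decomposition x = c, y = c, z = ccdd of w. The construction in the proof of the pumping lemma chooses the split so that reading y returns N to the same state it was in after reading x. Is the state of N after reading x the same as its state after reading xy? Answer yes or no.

yes

State sequence: 0 -c-> 1 -c-> 1

After x (step 1): 1. After xy (step 2): 1.
They match, so y = c drives N around a cycle from 1 back to itself; pumping y any number of times keeps N in 1 before reading z, and xyⁱz ∈ L(N) for every i ≥ 0.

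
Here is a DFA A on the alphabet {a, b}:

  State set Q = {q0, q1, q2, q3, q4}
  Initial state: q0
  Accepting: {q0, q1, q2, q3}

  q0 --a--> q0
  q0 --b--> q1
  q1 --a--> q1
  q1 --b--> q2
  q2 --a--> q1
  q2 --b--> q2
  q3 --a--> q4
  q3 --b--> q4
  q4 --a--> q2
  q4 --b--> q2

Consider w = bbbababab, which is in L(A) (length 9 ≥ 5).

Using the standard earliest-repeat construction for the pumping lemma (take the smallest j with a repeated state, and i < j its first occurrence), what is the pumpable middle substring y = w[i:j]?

Run of A on w = b b b a b a b a b:
  step 0: q0  (start)
  step 1: q1  (read b: q0→q1)
  step 2: q2  (read b: q1→q2)
  step 3: q2  (read b: q2→q2)   ← first repeat (q2 seen earlier)
  step 4: q1  (read a: q2→q1)
  step 5: q2  (read b: q1→q2)
  step 6: q1  (read a: q2→q1)
  step 7: q2  (read b: q1→q2)
  step 8: q1  (read a: q2→q1)
  step 9: q2  (read b: q1→q2)

So i = 2, j = 3, giving x = w[0:2] = bb, y = w[2:3] = b, z = w[3:9] = ababab.
Check: |xy| = 3 ≤ 5 and |y| = 1 ≥ 1. Reading y takes A from q2 back to q2, so every xyⁱz is accepted.

b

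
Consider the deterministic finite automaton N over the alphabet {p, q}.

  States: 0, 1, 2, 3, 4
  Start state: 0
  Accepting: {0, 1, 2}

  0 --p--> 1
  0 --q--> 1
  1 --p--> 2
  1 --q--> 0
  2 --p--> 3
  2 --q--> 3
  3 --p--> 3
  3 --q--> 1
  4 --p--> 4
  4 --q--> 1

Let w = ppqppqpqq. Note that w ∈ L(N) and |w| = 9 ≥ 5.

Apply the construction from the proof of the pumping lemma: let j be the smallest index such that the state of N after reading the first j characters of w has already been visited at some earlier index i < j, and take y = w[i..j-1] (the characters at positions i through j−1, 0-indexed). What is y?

Run of N on w = p p q p p q p q q:
  step 0: 0  (start)
  step 1: 1  (read p: 0→1)
  step 2: 2  (read p: 1→2)
  step 3: 3  (read q: 2→3)
  step 4: 3  (read p: 3→3)   ← first repeat (3 seen earlier)
  step 5: 3  (read p: 3→3)
  step 6: 1  (read q: 3→1)
  step 7: 2  (read p: 1→2)
  step 8: 3  (read q: 2→3)
  step 9: 1  (read q: 3→1)

So i = 3, j = 4, giving x = w[0:3] = ppq, y = w[3:4] = p, z = w[4:9] = pqpqq.
Check: |xy| = 4 ≤ 5 and |y| = 1 ≥ 1. Reading y takes N from 3 back to 3, so every xyⁱz is accepted.
Pumping length from the standard proof: p = 5 (the number of states). The repeated state found above gives |xy| = j ≤ 5 and |y| = j − i ≥ 1.

p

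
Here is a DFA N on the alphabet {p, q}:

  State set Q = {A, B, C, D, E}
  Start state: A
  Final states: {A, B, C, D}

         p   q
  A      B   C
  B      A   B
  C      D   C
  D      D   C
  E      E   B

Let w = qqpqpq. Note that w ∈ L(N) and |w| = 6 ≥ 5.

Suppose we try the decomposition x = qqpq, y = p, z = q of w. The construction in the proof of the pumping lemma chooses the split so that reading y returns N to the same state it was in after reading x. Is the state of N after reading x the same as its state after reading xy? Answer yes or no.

Run of N on the first 5 characters of w = q q p q p:
  step 0: A  (start)
  step 1: C  (read q: A→C)
  step 2: C  (read q: C→C)
  step 3: D  (read p: C→D)
  step 4: C  (read q: D→C)
  step 5: D  (read p: C→D)

After x (step 4): C. After xy (step 5): D.
They differ (C ≠ D), so y is not a cycle from the state after x; this split is not the one the pumping-lemma construction produces, and pumping y need not keep the string in L(N).

no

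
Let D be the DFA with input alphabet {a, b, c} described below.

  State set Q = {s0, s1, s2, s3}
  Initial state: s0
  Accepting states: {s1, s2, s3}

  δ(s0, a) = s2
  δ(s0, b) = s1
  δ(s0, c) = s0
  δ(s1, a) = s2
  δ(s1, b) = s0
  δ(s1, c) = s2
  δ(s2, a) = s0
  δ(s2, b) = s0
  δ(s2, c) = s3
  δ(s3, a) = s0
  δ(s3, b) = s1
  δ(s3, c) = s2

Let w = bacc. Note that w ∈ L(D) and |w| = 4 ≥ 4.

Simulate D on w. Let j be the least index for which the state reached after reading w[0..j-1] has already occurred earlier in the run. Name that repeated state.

s2

Run of D on w = b a c c:
  step 0: s0  (start)
  step 1: s1  (read b: s0→s1)
  step 2: s2  (read a: s1→s2)
  step 3: s3  (read c: s2→s3)
  step 4: s2  (read c: s3→s2)   ← first repeat (s2 seen earlier)

The earliest repeat is at step j = 4: D is in s2, which it already visited at step i = 2.
Since D has 4 states, any run of length ≥ 4 visits 4+1 states, so by pigeonhole some state repeats within the first 4 steps — that repeat gives the pumpable loop.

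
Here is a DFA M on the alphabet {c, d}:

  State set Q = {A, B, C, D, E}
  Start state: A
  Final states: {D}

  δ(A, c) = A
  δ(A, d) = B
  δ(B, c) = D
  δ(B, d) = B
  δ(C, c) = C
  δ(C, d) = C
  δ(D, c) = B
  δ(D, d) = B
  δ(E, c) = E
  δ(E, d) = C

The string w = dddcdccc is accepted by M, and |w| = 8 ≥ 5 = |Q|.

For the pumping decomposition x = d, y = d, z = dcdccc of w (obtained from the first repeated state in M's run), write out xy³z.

xy^3z = d·d·d·d·dcdccc = dddddcdccc.
Reading y = d takes M from B back to B, so after x·y·y·y the machine is still in B, and z then leads to the accepting state D. Hence dddddcdccc ∈ L(M).

dddddcdccc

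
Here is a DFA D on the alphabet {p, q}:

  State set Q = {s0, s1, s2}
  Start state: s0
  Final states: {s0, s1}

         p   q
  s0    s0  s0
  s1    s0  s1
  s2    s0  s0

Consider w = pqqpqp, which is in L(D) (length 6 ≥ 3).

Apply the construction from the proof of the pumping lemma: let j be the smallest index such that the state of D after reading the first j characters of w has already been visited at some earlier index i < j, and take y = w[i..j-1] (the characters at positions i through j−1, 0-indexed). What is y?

p

Run of D on w = p q q p q p:
  step 0: s0  (start)
  step 1: s0  (read p: s0→s0)   ← first repeat (s0 seen earlier)
  step 2: s0  (read q: s0→s0)
  step 3: s0  (read q: s0→s0)
  step 4: s0  (read p: s0→s0)
  step 5: s0  (read q: s0→s0)
  step 6: s0  (read p: s0→s0)

So i = 0, j = 1, giving x = w[0:0] = ε, y = w[0:1] = p, z = w[1:6] = qqpqp.
Check: |xy| = 1 ≤ 3 and |y| = 1 ≥ 1. Reading y takes D from s0 back to s0, so every xyⁱz is accepted.
Since D has 3 states, any run of length ≥ 3 visits 3+1 states, so by pigeonhole some state repeats within the first 3 steps — that repeat gives the pumpable loop.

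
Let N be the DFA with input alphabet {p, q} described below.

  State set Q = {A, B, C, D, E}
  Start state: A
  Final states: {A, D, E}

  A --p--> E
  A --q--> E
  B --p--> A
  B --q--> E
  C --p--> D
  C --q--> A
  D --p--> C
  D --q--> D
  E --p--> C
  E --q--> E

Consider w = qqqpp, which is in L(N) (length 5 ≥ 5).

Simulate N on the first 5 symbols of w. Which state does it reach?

D

Run of N on the first 5 characters of w = q q q p p:
  step 0: A  (start)
  step 1: E  (read q: A→E)
  step 2: E  (read q: E→E)
  step 3: E  (read q: E→E)
  step 4: C  (read p: E→C)
  step 5: D  (read p: C→D)

After reading 5 characters, N is in state D.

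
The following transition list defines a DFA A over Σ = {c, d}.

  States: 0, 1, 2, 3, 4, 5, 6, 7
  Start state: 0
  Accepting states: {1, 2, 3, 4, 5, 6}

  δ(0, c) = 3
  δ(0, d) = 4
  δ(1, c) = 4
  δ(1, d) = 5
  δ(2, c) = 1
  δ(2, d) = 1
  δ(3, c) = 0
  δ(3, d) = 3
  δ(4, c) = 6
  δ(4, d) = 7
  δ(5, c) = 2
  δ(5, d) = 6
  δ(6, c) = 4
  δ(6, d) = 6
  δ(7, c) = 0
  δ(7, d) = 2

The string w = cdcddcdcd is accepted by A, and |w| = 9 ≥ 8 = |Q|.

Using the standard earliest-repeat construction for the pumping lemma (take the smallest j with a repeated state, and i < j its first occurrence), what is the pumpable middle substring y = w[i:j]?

d

Run of A on w = c d c d d c d c d:
  step 0: 0  (start)
  step 1: 3  (read c: 0→3)
  step 2: 3  (read d: 3→3)   ← first repeat (3 seen earlier)
  step 3: 0  (read c: 3→0)
  step 4: 4  (read d: 0→4)
  step 5: 7  (read d: 4→7)
  step 6: 0  (read c: 7→0)
  step 7: 4  (read d: 0→4)
  step 8: 6  (read c: 4→6)
  step 9: 6  (read d: 6→6)

So i = 1, j = 2, giving x = w[0:1] = c, y = w[1:2] = d, z = w[2:9] = cddcdcd.
Check: |xy| = 2 ≤ 8 and |y| = 1 ≥ 1. Reading y takes A from 3 back to 3, so every xyⁱz is accepted.
The DFA has 8 states, so the proof of the pumping lemma guarantees a repeated state among the first 8+1 visited; the segment between the two visits is the pumpable y.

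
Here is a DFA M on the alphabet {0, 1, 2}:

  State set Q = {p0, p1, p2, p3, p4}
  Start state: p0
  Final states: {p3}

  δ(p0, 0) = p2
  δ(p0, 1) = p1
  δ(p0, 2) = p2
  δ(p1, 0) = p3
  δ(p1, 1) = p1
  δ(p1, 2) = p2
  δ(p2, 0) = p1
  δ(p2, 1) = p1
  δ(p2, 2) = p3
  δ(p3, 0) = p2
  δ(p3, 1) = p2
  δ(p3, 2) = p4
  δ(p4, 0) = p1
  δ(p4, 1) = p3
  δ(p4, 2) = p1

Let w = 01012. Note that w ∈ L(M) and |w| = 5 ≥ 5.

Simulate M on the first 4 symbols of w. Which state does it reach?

p2

Run of M on the first 4 characters of w = 0 1 0 1:
  step 0: p0  (start)
  step 1: p2  (read 0: p0→p2)
  step 2: p1  (read 1: p2→p1)
  step 3: p3  (read 0: p1→p3)
  step 4: p2  (read 1: p3→p2)

After reading 4 characters, M is in state p2.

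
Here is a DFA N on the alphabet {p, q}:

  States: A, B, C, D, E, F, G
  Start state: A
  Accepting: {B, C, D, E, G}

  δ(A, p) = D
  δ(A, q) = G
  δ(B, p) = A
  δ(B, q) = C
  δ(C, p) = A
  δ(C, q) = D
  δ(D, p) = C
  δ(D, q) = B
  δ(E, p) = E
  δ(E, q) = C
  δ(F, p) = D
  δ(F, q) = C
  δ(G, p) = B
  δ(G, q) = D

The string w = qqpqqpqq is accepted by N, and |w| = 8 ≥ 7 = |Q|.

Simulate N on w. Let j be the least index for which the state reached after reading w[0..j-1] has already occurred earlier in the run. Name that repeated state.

D

State sequence: A -q-> G -q-> D -p-> C -q-> D -q-> B -p-> A -q-> G -q-> D
First repeat at step 4: D was already visited.

The earliest repeat is at step j = 4: N is in D, which it already visited at step i = 2.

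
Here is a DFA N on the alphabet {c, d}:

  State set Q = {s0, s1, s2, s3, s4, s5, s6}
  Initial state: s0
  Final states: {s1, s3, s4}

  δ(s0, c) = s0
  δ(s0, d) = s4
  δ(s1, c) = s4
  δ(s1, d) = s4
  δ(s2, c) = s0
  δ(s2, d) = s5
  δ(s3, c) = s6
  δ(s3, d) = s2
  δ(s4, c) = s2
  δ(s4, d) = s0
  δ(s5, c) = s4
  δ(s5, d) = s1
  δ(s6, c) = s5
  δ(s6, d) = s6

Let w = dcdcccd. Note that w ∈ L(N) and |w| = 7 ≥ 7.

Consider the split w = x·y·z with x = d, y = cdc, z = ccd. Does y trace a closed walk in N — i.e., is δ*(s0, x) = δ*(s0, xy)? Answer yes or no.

yes

Run of N on the first 4 characters of w = d c d c:
  step 0: s0  (start)
  step 1: s4  (read d: s0→s4)
  step 2: s2  (read c: s4→s2)
  step 3: s5  (read d: s2→s5)
  step 4: s4  (read c: s5→s4)

After x (step 1): s4. After xy (step 4): s4.
They match, so y = cdc drives N around a cycle from s4 back to itself; pumping y any number of times keeps N in s4 before reading z, and xyⁱz ∈ L(N) for every i ≥ 0.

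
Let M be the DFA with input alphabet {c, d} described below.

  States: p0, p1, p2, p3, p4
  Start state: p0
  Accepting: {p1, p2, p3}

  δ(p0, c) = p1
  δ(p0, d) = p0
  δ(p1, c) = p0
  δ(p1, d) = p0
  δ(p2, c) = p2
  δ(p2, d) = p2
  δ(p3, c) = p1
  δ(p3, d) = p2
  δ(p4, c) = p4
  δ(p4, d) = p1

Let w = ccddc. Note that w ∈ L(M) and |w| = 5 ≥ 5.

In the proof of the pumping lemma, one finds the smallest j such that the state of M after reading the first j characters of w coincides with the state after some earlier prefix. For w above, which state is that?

Run of M on w = c c d d c:
  step 0: p0  (start)
  step 1: p1  (read c: p0→p1)
  step 2: p0  (read c: p1→p0)   ← first repeat (p0 seen earlier)
  step 3: p0  (read d: p0→p0)
  step 4: p0  (read d: p0→p0)
  step 5: p1  (read c: p0→p1)

The earliest repeat is at step j = 2: M is in p0, which it already visited at step i = 0.
Pumping length from the standard proof: p = 5 (the number of states). The repeated state found above gives |xy| = j ≤ 5 and |y| = j − i ≥ 1.

p0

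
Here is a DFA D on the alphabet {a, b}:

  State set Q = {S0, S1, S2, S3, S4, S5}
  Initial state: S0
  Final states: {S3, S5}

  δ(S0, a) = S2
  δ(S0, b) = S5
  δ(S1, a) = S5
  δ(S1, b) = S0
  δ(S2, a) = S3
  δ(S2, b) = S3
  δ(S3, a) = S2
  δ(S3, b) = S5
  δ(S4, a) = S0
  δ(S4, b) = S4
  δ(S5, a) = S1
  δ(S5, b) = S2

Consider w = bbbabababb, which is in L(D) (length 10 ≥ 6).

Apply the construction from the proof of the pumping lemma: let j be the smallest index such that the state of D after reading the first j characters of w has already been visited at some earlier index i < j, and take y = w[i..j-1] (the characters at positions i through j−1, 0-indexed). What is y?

Run of D on w = b b b a b a b a b b:
  step 0: S0  (start)
  step 1: S5  (read b: S0→S5)
  step 2: S2  (read b: S5→S2)
  step 3: S3  (read b: S2→S3)
  step 4: S2  (read a: S3→S2)   ← first repeat (S2 seen earlier)
  step 5: S3  (read b: S2→S3)
  step 6: S2  (read a: S3→S2)
  step 7: S3  (read b: S2→S3)
  step 8: S2  (read a: S3→S2)
  step 9: S3  (read b: S2→S3)
  step 10: S5  (read b: S3→S5)

So i = 2, j = 4, giving x = w[0:2] = bb, y = w[2:4] = ba, z = w[4:10] = bababb.
Check: |xy| = 4 ≤ 6 and |y| = 2 ≥ 1. Reading y takes D from S2 back to S2, so every xyⁱz is accepted.

ba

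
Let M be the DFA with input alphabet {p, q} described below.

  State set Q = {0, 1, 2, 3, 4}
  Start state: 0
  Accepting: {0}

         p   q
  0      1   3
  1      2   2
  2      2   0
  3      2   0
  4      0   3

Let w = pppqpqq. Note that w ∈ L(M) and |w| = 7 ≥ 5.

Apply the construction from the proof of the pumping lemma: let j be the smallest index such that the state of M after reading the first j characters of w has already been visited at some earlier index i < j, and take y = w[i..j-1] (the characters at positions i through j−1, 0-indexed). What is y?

p

State sequence: 0 -p-> 1 -p-> 2 -p-> 2 -q-> 0 -p-> 1 -q-> 2 -q-> 0
First repeat at step 3: 2 was already visited.

So i = 2, j = 3, giving x = w[0:2] = pp, y = w[2:3] = p, z = w[3:7] = qpqq.
Check: |xy| = 3 ≤ 5 and |y| = 1 ≥ 1. Reading y takes M from 2 back to 2, so every xyⁱz is accepted.
With |Q| = 5, pigeonhole forces a state repeat no later than step 5; the substring read between the first and second visits to that state can be pumped.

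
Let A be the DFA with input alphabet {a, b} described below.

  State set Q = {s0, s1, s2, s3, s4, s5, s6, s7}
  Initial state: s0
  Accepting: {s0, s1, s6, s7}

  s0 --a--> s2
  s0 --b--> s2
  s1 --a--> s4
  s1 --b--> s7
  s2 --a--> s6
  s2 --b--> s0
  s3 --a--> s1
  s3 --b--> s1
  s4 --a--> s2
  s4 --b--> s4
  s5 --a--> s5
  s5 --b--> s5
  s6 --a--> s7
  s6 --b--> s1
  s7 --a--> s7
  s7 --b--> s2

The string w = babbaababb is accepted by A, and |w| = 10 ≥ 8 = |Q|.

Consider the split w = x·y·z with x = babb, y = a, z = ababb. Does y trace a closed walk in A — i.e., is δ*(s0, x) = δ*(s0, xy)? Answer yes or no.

Run of A on the first 5 characters of w = b a b b a:
  step 0: s0  (start)
  step 1: s2  (read b: s0→s2)
  step 2: s6  (read a: s2→s6)
  step 3: s1  (read b: s6→s1)
  step 4: s7  (read b: s1→s7)
  step 5: s7  (read a: s7→s7)

After x (step 4): s7. After xy (step 5): s7.
They match, so y = a drives A around a cycle from s7 back to itself; pumping y any number of times keeps A in s7 before reading z, and xyⁱz ∈ L(A) for every i ≥ 0.

yes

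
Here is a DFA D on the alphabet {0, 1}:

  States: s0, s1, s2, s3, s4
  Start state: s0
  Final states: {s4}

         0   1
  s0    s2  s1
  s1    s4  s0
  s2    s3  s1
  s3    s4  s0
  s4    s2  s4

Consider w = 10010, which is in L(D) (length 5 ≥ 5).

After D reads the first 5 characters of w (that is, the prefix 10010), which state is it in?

s4

Run of D on the first 5 characters of w = 1 0 0 1 0:
  step 0: s0  (start)
  step 1: s1  (read 1: s0→s1)
  step 2: s4  (read 0: s1→s4)
  step 3: s2  (read 0: s4→s2)
  step 4: s1  (read 1: s2→s1)
  step 5: s4  (read 0: s1→s4)

After reading 5 characters, D is in state s4.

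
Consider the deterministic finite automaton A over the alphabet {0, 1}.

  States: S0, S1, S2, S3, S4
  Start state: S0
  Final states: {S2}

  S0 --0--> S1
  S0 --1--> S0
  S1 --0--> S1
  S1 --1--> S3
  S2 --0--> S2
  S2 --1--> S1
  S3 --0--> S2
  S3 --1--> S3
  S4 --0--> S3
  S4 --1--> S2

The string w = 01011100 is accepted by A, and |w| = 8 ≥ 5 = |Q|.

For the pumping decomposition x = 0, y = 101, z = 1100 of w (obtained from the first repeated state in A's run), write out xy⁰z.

xy⁰z = xz = 0·1100 = 01100.
Reading y = 101 takes A from S1 back to S1, so after x the machine is still in S1, and z then leads to the accepting state S2. Hence 01100 ∈ L(A).

01100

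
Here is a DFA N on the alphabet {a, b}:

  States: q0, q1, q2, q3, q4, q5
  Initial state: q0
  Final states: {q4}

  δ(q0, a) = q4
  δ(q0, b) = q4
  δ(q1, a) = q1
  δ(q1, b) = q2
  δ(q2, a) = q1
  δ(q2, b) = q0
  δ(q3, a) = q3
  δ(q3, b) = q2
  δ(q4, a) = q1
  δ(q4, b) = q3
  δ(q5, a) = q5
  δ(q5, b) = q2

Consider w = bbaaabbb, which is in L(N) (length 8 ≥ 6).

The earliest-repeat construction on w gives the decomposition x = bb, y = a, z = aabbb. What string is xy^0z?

bbaabbb

xy⁰z = xz = bb·aabbb = bbaabbb.
Reading y = a takes N from q3 back to q3, so after x the machine is still in q3, and z then leads to the accepting state q4. Hence bbaabbb ∈ L(N).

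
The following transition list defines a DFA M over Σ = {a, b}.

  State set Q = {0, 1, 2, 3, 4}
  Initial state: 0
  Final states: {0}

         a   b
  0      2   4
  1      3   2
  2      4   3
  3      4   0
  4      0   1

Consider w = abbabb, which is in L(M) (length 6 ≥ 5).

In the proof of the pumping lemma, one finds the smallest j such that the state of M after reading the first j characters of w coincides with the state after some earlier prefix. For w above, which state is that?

0

Run of M on w = a b b a b b:
  step 0: 0  (start)
  step 1: 2  (read a: 0→2)
  step 2: 3  (read b: 2→3)
  step 3: 0  (read b: 3→0)   ← first repeat (0 seen earlier)
  step 4: 2  (read a: 0→2)
  step 5: 3  (read b: 2→3)
  step 6: 0  (read b: 3→0)

The earliest repeat is at step j = 3: M is in 0, which it already visited at step i = 0.
The DFA has 5 states, so the proof of the pumping lemma guarantees a repeated state among the first 5+1 visited; the segment between the two visits is the pumpable y.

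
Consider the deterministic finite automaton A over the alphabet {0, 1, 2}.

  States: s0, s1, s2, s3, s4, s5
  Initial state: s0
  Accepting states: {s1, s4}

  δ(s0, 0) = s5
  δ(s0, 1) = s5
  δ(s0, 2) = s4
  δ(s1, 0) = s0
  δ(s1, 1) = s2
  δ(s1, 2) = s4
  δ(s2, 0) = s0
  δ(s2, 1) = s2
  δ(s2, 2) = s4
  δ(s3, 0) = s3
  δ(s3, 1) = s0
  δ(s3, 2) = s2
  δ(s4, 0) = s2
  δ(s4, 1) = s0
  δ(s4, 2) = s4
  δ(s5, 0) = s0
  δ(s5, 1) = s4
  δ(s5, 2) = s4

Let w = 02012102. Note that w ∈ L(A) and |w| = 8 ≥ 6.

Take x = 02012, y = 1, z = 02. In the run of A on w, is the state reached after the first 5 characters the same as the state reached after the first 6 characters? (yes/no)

no

State sequence: s0 -0-> s5 -2-> s4 -0-> s2 -1-> s2 -2-> s4 -1-> s0

After x (step 5): s4. After xy (step 6): s0.
They differ (s4 ≠ s0), so y is not a cycle from the state after x; this split is not the one the pumping-lemma construction produces, and pumping y need not keep the string in L(A).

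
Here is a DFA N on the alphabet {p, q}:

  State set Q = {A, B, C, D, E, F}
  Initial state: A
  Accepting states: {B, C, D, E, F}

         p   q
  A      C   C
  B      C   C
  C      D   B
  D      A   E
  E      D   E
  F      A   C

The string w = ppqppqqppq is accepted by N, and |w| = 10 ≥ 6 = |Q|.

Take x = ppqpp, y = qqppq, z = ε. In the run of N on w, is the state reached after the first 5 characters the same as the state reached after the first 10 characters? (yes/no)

no

State sequence: A -p-> C -p-> D -q-> E -p-> D -p-> A -q-> C -q-> B -p-> C -p-> D -q-> E

After x (step 5): A. After xy (step 10): E.
They differ (A ≠ E), so y is not a cycle from the state after x; this split is not the one the pumping-lemma construction produces, and pumping y need not keep the string in L(N).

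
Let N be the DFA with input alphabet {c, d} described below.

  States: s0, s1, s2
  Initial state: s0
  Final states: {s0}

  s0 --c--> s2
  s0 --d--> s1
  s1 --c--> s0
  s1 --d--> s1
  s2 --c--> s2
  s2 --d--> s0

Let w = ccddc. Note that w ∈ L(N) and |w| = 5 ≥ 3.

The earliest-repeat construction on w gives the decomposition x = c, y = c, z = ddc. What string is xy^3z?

ccccddc

xy^3z = c·c·c·c·ddc = ccccddc.
Reading y = c takes N from s2 back to s2, so after x·y·y·y the machine is still in s2, and z then leads to the accepting state s0. Hence ccccddc ∈ L(N).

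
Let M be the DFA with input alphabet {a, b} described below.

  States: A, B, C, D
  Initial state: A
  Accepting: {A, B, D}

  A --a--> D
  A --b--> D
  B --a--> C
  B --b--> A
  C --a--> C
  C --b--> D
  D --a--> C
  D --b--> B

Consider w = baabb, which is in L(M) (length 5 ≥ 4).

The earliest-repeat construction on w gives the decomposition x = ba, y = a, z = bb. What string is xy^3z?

baaaabb

xy^3z = ba·a·a·a·bb = baaaabb.
Reading y = a takes M from C back to C, so after x·y·y·y the machine is still in C, and z then leads to the accepting state B. Hence baaaabb ∈ L(M).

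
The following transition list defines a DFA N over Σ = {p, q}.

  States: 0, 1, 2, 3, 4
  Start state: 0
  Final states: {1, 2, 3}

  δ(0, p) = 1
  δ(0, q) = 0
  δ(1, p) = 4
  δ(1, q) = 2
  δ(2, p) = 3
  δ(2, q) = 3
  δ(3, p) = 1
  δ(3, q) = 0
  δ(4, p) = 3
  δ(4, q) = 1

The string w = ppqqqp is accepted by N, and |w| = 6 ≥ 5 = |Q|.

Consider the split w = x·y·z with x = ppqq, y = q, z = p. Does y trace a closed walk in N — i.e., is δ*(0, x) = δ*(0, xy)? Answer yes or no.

no

Run of N on the first 5 characters of w = p p q q q:
  step 0: 0  (start)
  step 1: 1  (read p: 0→1)
  step 2: 4  (read p: 1→4)
  step 3: 1  (read q: 4→1)
  step 4: 2  (read q: 1→2)
  step 5: 3  (read q: 2→3)

After x (step 4): 2. After xy (step 5): 3.
They differ (2 ≠ 3), so y is not a cycle from the state after x; this split is not the one the pumping-lemma construction produces, and pumping y need not keep the string in L(N).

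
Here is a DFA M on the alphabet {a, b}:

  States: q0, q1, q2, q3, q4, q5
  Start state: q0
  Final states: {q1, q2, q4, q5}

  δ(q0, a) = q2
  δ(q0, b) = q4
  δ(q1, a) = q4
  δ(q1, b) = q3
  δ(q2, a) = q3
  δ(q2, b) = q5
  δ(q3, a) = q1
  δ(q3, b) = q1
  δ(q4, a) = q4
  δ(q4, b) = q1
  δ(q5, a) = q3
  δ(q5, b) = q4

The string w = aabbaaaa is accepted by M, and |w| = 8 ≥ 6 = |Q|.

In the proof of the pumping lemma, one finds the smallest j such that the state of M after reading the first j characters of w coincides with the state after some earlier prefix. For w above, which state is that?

q3

State sequence: q0 -a-> q2 -a-> q3 -b-> q1 -b-> q3 -a-> q1 -a-> q4 -a-> q4 -a-> q4
First repeat at step 4: q3 was already visited.

The earliest repeat is at step j = 4: M is in q3, which it already visited at step i = 2.
With |Q| = 6, pigeonhole forces a state repeat no later than step 6; the substring read between the first and second visits to that state can be pumped.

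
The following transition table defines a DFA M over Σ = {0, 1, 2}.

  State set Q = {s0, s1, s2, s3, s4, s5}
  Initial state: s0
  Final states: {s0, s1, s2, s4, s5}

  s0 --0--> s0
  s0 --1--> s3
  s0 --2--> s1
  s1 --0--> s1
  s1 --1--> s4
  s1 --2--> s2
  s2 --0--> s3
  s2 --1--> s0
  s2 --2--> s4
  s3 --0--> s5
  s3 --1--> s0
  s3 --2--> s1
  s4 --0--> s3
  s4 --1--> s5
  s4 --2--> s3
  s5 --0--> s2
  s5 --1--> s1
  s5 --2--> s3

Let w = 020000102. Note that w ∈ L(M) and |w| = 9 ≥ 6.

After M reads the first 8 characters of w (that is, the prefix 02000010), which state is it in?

s3

State sequence: s0 -0-> s0 -2-> s1 -0-> s1 -0-> s1 -0-> s1 -0-> s1 -1-> s4 -0-> s3

After reading 8 characters, M is in state s3.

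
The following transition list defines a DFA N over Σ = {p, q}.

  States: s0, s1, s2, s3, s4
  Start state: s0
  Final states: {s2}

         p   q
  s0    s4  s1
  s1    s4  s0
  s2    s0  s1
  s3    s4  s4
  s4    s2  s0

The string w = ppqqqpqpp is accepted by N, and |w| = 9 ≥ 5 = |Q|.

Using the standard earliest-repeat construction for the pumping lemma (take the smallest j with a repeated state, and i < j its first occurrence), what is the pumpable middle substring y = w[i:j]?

Run of N on w = p p q q q p q p p:
  step 0: s0  (start)
  step 1: s4  (read p: s0→s4)
  step 2: s2  (read p: s4→s2)
  step 3: s1  (read q: s2→s1)
  step 4: s0  (read q: s1→s0)   ← first repeat (s0 seen earlier)
  step 5: s1  (read q: s0→s1)
  step 6: s4  (read p: s1→s4)
  step 7: s0  (read q: s4→s0)
  step 8: s4  (read p: s0→s4)
  step 9: s2  (read p: s4→s2)

So i = 0, j = 4, giving x = w[0:0] = ε, y = w[0:4] = ppqq, z = w[4:9] = qpqpp.
Check: |xy| = 4 ≤ 5 and |y| = 4 ≥ 1. Reading y takes N from s0 back to s0, so every xyⁱz is accepted.

ppqq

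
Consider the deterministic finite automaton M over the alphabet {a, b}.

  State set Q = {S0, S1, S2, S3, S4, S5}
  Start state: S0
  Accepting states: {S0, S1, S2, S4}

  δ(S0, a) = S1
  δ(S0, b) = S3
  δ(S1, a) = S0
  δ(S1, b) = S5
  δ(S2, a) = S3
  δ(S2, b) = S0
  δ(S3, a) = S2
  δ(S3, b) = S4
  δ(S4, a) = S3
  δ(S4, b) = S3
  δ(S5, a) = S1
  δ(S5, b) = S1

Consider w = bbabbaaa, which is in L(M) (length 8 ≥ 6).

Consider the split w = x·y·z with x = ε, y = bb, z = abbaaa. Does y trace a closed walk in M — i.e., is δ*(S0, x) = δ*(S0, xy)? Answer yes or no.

State sequence: S0 -b-> S3 -b-> S4

After x (step 0): S0. After xy (step 2): S4.
They differ (S0 ≠ S4), so y is not a cycle from the state after x; this split is not the one the pumping-lemma construction produces, and pumping y need not keep the string in L(M).

no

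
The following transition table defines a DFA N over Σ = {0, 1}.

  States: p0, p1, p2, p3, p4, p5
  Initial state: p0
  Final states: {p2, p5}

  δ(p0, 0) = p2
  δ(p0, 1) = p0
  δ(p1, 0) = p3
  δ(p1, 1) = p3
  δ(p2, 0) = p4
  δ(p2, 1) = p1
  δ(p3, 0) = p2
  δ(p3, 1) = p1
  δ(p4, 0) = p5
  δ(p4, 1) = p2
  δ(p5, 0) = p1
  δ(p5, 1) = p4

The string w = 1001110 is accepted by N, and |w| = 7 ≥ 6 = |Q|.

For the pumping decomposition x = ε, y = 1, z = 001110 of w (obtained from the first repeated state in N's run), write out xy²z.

11001110

xy^2z = ε·1·1·001110 = 11001110.
Reading y = 1 takes N from p0 back to p0, so after x·y·y the machine is still in p0, and z then leads to the accepting state p2. Hence 11001110 ∈ L(N).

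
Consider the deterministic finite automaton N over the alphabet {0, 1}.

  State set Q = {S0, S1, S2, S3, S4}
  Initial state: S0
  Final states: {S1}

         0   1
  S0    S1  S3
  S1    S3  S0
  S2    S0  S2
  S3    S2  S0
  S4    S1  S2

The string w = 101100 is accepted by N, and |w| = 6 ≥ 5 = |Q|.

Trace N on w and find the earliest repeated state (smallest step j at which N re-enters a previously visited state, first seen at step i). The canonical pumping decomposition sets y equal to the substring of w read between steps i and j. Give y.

1

Run of N on w = 1 0 1 1 0 0:
  step 0: S0  (start)
  step 1: S3  (read 1: S0→S3)
  step 2: S2  (read 0: S3→S2)
  step 3: S2  (read 1: S2→S2)   ← first repeat (S2 seen earlier)
  step 4: S2  (read 1: S2→S2)
  step 5: S0  (read 0: S2→S0)
  step 6: S1  (read 0: S0→S1)

So i = 2, j = 3, giving x = w[0:2] = 10, y = w[2:3] = 1, z = w[3:6] = 100.
Check: |xy| = 3 ≤ 5 and |y| = 1 ≥ 1. Reading y takes N from S2 back to S2, so every xyⁱz is accepted.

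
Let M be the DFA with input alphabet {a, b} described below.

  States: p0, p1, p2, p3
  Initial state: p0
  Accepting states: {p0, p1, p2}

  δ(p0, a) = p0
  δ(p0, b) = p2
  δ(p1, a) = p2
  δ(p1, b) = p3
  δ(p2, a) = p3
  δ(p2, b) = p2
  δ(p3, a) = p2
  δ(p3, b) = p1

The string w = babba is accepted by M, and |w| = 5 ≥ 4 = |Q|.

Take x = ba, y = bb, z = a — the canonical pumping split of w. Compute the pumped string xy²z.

xy^2z = ba·bb·bb·a = babbbba.
Reading y = bb takes M from p3 back to p3, so after x·y·y the machine is still in p3, and z then leads to the accepting state p2. Hence babbbba ∈ L(M).

babbbba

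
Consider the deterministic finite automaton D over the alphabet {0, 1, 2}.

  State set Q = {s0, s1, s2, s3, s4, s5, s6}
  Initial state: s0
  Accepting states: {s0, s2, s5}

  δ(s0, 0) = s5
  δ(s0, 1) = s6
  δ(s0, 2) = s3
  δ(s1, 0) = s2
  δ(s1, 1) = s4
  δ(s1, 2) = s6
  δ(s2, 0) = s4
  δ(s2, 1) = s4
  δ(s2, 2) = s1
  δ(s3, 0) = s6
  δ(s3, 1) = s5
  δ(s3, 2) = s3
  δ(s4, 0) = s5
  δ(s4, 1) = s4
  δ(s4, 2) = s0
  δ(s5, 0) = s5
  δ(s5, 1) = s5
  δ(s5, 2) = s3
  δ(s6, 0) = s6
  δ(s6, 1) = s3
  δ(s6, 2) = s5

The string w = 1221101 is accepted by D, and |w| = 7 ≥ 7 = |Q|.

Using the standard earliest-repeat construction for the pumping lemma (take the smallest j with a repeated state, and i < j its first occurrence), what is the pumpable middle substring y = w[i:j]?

State sequence: s0 -1-> s6 -2-> s5 -2-> s3 -1-> s5 -1-> s5 -0-> s5 -1-> s5
First repeat at step 4: s5 was already visited.

So i = 2, j = 4, giving x = w[0:2] = 12, y = w[2:4] = 21, z = w[4:7] = 101.
Check: |xy| = 4 ≤ 7 and |y| = 2 ≥ 1. Reading y takes D from s5 back to s5, so every xyⁱz is accepted.
The DFA has 7 states, so the proof of the pumping lemma guarantees a repeated state among the first 7+1 visited; the segment between the two visits is the pumpable y.

21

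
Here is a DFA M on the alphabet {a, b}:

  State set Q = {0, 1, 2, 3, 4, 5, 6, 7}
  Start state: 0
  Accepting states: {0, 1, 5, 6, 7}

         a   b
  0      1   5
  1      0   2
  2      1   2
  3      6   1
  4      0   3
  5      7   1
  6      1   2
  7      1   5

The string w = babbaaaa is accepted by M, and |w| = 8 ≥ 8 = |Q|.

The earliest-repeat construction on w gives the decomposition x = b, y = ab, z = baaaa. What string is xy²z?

xy^2z = b·ab·ab·baaaa = bababbaaaa.
Reading y = ab takes M from 5 back to 5, so after x·y·y the machine is still in 5, and z then leads to the accepting state 1. Hence bababbaaaa ∈ L(M).

bababbaaaa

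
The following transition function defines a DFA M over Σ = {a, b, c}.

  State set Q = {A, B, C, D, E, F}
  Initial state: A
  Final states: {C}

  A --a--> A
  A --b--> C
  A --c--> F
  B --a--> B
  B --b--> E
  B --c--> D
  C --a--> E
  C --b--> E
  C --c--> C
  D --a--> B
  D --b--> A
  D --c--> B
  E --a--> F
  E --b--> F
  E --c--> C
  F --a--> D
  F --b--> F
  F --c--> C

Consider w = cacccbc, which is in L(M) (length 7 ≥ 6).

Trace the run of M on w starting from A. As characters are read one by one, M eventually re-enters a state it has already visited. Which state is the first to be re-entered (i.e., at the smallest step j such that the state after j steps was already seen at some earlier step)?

D

State sequence: A -c-> F -a-> D -c-> B -c-> D -c-> B -b-> E -c-> C
First repeat at step 4: D was already visited.

The earliest repeat is at step j = 4: M is in D, which it already visited at step i = 2.
Pumping length from the standard proof: p = 6 (the number of states). The repeated state found above gives |xy| = j ≤ 6 and |y| = j − i ≥ 1.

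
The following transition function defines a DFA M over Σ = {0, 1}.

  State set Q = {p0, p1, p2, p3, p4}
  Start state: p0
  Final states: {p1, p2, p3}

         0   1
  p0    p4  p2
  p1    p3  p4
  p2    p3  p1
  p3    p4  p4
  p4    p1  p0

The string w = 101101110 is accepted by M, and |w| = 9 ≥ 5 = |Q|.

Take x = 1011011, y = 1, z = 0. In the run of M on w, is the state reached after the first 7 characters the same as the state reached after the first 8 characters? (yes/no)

no

State sequence: p0 -1-> p2 -0-> p3 -1-> p4 -1-> p0 -0-> p4 -1-> p0 -1-> p2 -1-> p1

After x (step 7): p2. After xy (step 8): p1.
They differ (p2 ≠ p1), so y is not a cycle from the state after x; this split is not the one the pumping-lemma construction produces, and pumping y need not keep the string in L(M).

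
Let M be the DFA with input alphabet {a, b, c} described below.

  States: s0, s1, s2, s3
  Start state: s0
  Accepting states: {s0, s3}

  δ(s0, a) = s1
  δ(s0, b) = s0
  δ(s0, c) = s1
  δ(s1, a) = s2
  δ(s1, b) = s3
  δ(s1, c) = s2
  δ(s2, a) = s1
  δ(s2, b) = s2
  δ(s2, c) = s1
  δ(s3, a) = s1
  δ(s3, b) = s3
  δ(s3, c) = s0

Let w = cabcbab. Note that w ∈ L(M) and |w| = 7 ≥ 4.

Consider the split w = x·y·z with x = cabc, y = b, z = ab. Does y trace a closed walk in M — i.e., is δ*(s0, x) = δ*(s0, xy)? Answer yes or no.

Run of M on the first 5 characters of w = c a b c b:
  step 0: s0  (start)
  step 1: s1  (read c: s0→s1)
  step 2: s2  (read a: s1→s2)
  step 3: s2  (read b: s2→s2)
  step 4: s1  (read c: s2→s1)
  step 5: s3  (read b: s1→s3)

After x (step 4): s1. After xy (step 5): s3.
They differ (s1 ≠ s3), so y is not a cycle from the state after x; this split is not the one the pumping-lemma construction produces, and pumping y need not keep the string in L(M).

no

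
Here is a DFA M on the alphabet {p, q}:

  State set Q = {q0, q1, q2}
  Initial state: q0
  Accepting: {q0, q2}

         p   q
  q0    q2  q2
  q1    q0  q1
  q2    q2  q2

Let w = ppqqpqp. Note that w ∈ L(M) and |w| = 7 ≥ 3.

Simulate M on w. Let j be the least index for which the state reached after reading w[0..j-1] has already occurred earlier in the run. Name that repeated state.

Run of M on w = p p q q p q p:
  step 0: q0  (start)
  step 1: q2  (read p: q0→q2)
  step 2: q2  (read p: q2→q2)   ← first repeat (q2 seen earlier)
  step 3: q2  (read q: q2→q2)
  step 4: q2  (read q: q2→q2)
  step 5: q2  (read p: q2→q2)
  step 6: q2  (read q: q2→q2)
  step 7: q2  (read p: q2→q2)

The earliest repeat is at step j = 2: M is in q2, which it already visited at step i = 1.
The DFA has 3 states, so the proof of the pumping lemma guarantees a repeated state among the first 3+1 visited; the segment between the two visits is the pumpable y.

q2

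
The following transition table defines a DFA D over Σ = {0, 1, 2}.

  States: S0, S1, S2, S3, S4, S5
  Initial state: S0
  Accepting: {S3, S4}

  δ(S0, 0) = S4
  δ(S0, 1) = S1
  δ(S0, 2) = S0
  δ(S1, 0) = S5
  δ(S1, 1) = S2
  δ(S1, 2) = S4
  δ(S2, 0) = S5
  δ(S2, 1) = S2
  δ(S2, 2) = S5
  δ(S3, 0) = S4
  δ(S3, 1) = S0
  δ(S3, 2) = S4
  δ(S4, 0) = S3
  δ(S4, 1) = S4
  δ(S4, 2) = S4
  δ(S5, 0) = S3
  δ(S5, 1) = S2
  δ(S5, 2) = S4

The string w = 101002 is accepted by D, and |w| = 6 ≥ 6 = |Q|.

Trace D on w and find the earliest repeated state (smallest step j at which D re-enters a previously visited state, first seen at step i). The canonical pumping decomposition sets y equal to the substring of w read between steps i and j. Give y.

State sequence: S0 -1-> S1 -0-> S5 -1-> S2 -0-> S5 -0-> S3 -2-> S4
First repeat at step 4: S5 was already visited.

So i = 2, j = 4, giving x = w[0:2] = 10, y = w[2:4] = 10, z = w[4:6] = 02.
Check: |xy| = 4 ≤ 6 and |y| = 2 ≥ 1. Reading y takes D from S5 back to S5, so every xyⁱz is accepted.
Pumping length from the standard proof: p = 6 (the number of states). The repeated state found above gives |xy| = j ≤ 6 and |y| = j − i ≥ 1.

10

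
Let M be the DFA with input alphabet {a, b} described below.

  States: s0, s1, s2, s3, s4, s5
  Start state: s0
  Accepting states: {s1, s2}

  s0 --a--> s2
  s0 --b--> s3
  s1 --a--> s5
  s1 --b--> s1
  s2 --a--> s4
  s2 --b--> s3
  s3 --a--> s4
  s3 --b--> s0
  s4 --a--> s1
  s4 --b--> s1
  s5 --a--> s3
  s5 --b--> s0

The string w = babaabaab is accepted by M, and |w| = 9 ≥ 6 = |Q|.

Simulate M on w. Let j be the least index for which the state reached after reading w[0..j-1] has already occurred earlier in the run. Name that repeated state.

s3

Run of M on w = b a b a a b a a b:
  step 0: s0  (start)
  step 1: s3  (read b: s0→s3)
  step 2: s4  (read a: s3→s4)
  step 3: s1  (read b: s4→s1)
  step 4: s5  (read a: s1→s5)
  step 5: s3  (read a: s5→s3)   ← first repeat (s3 seen earlier)
  step 6: s0  (read b: s3→s0)
  step 7: s2  (read a: s0→s2)
  step 8: s4  (read a: s2→s4)
  step 9: s1  (read b: s4→s1)

The earliest repeat is at step j = 5: M is in s3, which it already visited at step i = 1.
Since M has 6 states, any run of length ≥ 6 visits 6+1 states, so by pigeonhole some state repeats within the first 6 steps — that repeat gives the pumpable loop.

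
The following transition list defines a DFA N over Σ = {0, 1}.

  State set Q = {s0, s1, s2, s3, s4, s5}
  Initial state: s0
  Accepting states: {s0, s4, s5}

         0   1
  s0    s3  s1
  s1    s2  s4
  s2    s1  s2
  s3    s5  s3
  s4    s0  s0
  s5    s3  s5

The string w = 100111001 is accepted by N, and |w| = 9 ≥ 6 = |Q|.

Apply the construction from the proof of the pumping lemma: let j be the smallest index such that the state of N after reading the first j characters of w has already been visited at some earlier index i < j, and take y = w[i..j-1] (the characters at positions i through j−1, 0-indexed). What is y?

Run of N on w = 1 0 0 1 1 1 0 0 1:
  step 0: s0  (start)
  step 1: s1  (read 1: s0→s1)
  step 2: s2  (read 0: s1→s2)
  step 3: s1  (read 0: s2→s1)   ← first repeat (s1 seen earlier)
  step 4: s4  (read 1: s1→s4)
  step 5: s0  (read 1: s4→s0)
  step 6: s1  (read 1: s0→s1)
  step 7: s2  (read 0: s1→s2)
  step 8: s1  (read 0: s2→s1)
  step 9: s4  (read 1: s1→s4)

So i = 1, j = 3, giving x = w[0:1] = 1, y = w[1:3] = 00, z = w[3:9] = 111001.
Check: |xy| = 3 ≤ 6 and |y| = 2 ≥ 1. Reading y takes N from s1 back to s1, so every xyⁱz is accepted.
With |Q| = 6, pigeonhole forces a state repeat no later than step 6; the substring read between the first and second visits to that state can be pumped.

00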